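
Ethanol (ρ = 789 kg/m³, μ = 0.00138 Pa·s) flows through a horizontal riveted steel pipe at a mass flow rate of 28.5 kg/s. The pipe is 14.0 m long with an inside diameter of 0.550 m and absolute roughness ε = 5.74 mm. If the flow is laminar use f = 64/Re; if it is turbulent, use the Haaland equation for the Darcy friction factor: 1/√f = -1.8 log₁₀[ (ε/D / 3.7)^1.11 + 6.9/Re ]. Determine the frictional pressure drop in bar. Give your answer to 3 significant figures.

ΔP ≈ 9.21×10^-5 bar

A = πD²/4 = π(0.55)²/4 = 0.2376 m²; mean velocity V = ṁ/(ρA) = 28.5/(789 · 0.2376) = 0.152 m/s.
Reynolds number Re = ρVD/μ = 789 · 0.152 · 0.55 / 0.00138 = 4.781e+04.
Re > 4000 → turbulent. Relative roughness ε/D = 0.00574/0.55 = 0.0104. Haaland: 1/√f = -1.8 log₁₀[(0.0104/3.7)^1.11 + 6.9/4.781e+04] = -1.8 log₁₀[0.00148 + 0.000144] = 5.021, so f = 0.03966.
Darcy-Weisbach: ΔP = f(L/D)(ρV²/2) = 0.03966·(14/0.55)·(789·0.152²/2) = 0.03966·25.45·9.119 = 9.206 Pa.
ΔP = 9.206 Pa = 9.21×10^-5 bar.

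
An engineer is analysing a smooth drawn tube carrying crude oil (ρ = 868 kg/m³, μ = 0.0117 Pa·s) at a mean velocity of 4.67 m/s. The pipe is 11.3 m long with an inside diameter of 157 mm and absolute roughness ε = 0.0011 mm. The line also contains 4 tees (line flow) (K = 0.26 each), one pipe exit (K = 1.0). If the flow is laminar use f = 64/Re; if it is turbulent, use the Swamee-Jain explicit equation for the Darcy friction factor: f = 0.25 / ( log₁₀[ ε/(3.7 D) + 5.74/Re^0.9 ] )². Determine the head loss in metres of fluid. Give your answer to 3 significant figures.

Reynolds number Re = ρVD/μ = 868 · 4.67 · 0.157 / 0.0117 = 5.439e+04.
Re > 4000 → turbulent. Relative roughness ε/D = 1.1e-06/0.157 = 7.01e-06. Swamee-Jain: f = 0.25/(log₁₀[7.01e-06/3.7 + 5.74/5.439e+04^0.9])² = 0.25/(log₁₀[1.89e-06 + 0.000314])² = 0.25/(-3.5)² = 0.0204.
Total minor-loss coefficient ΣK = 4·0.26 + 1·1 = 2.04.
ΔP = [f·L/D + ΣK]·(ρV²/2) = [0.0204·11.3/0.157 + 2.04]·(868·4.67²/2) = [1.468 + 2.04]·9465 = 3.321e+04 Pa.
Head loss h_f = ΔP/(ρg) = 3.321e+04/(868·9.81) = 3.90 m.

h_f ≈ 3.90 m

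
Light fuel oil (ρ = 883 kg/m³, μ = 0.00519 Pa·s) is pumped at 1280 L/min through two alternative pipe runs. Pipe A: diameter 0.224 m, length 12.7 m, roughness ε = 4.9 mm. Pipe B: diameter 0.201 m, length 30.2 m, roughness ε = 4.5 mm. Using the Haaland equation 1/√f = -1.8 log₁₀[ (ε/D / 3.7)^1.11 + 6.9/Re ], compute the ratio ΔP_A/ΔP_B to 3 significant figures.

Pipe A: V = Q/A = 0.02133/0.03941 = 0.5413 m/s; Re = 2.063e+04; ε/D = 0.0219; Haaland → f = 0.05218; ΔP_A = f(L/D)(ρV²/2) = 382.7 Pa.
Pipe B: V = Q/A = 0.02133/0.03173 = 0.6723 m/s; Re = 2.299e+04; ε/D = 0.0224; Haaland → f = 0.05244; ΔP_B = f(L/D)(ρV²/2) = 1572 Pa.
ΔP_A/ΔP_B = 382.7/1572 = 0.243.

ΔP_A/ΔP_B ≈ 0.243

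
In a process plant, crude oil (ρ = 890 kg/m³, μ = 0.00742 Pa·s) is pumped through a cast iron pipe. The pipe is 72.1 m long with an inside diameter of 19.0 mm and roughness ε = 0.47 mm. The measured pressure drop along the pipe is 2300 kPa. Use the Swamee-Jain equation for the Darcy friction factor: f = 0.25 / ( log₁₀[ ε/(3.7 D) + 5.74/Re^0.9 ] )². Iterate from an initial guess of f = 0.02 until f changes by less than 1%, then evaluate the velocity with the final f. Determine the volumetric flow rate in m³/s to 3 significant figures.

Q ≈ 0.00139 m³/s

Rearranging Darcy-Weisbach: V = √(2·ΔP·D/(f·L·ρ)). With ε/D = 0.00047/0.019 = 0.0247, iterate starting from f = 0.02:
  f = 0.02 → V = √(2·2.3e+06·0.019/(0.02·72.1·890)) = 8.252 m/s; Re = ρVD/μ = 1.881e+04; f → 0.05537
  f = 0.05537 → V = 4.96 m/s; Re = 1.13e+04; f → 0.05679
  f = 0.05679 → V = 4.897 m/s; Re = 1.116e+04; f → 0.05683
Converged (Δf/f < 1%). With the final f = 0.05683: V = √(2·2.3e+06·0.019/(0.05683·72.1·890)) = 4.895 m/s.
Q = V·A = 4.895·(π/4·0.019²) = 0.001388 m³/s = 0.00139 m³/s.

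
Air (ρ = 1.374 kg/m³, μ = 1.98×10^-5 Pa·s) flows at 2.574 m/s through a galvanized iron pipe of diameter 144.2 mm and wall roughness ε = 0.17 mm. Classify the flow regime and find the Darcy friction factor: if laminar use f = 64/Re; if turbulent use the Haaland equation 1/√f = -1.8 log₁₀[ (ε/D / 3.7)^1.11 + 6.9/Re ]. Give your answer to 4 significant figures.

f ≈ 0.02672

Re = ρVD/μ = 1.374·2.574·0.1442/1.98e-05 = 2.576e+04.
Re > 4000 → turbulent. ε/D = 0.00017/0.1442 = 0.00118; Haaland: 1/√f = -1.8 log₁₀[0.000131 + 0.000268] = 6.118, so f = 0.02672.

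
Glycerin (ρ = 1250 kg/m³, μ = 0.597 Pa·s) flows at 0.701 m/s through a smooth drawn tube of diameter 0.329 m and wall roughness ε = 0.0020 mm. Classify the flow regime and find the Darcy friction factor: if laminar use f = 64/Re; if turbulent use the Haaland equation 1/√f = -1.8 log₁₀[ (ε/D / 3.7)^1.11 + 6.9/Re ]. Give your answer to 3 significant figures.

f ≈ 0.133

Re = ρVD/μ = 1250·0.701·0.329/0.597 = 482.9.
Re < 2300 → laminar, so f = 64/Re = 0.1325 (roughness is irrelevant in laminar flow).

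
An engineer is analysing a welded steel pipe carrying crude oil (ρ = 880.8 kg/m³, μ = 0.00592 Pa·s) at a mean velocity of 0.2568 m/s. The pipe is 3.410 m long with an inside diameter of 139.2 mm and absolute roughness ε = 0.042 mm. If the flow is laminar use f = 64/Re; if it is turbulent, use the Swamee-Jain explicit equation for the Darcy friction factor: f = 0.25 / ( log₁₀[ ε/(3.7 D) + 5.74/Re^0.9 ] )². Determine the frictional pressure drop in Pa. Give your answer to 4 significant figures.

Reynolds number Re = ρVD/μ = 880.8 · 0.2568 · 0.1392 / 0.00592 = 5319.
Re > 4000 → turbulent. Relative roughness ε/D = 4.2e-05/0.1392 = 0.000302. Swamee-Jain: f = 0.25/(log₁₀[0.000302/3.7 + 5.74/5319^0.9])² = 0.25/(log₁₀[8.15e-05 + 0.00255])² = 0.25/(-2.581)² = 0.03754.
Darcy-Weisbach: ΔP = f(L/D)(ρV²/2) = 0.03754·(3.41/0.1392)·(880.8·0.2568²/2) = 0.03754·24.5·29.04 = 26.71 Pa.

ΔP ≈ 26.71 Pa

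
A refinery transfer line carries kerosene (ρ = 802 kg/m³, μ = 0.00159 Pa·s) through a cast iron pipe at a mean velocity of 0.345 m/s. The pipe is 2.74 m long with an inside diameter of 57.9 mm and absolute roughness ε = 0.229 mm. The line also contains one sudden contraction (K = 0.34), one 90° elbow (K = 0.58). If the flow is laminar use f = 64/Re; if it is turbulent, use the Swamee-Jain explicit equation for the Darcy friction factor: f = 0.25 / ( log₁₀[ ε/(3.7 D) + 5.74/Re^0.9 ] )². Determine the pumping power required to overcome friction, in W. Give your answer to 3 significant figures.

Reynolds number Re = ρVD/μ = 802 · 0.345 · 0.0579 / 0.00159 = 1.008e+04.
Re > 4000 → turbulent. Relative roughness ε/D = 0.000229/0.0579 = 0.00396. Swamee-Jain: f = 0.25/(log₁₀[0.00396/3.7 + 5.74/1.008e+04^0.9])² = 0.25/(log₁₀[0.00107 + 0.00143])² = 0.25/(-2.602)² = 0.03693.
Total minor-loss coefficient ΣK = 1·0.34 + 1·0.58 = 0.92.
ΔP = [f·L/D + ΣK]·(ρV²/2) = [0.03693·2.74/0.0579 + 0.92]·(802·0.345²/2) = [1.748 + 0.92]·47.73 = 127.3 Pa.
Q = V·A = 0.345·0.002633 = 0.0009084 m³/s.
Pumping power P = QΔP = 0.0009084·127.3 = 0.1157 W = 0.116 W.

P ≈ 0.116 W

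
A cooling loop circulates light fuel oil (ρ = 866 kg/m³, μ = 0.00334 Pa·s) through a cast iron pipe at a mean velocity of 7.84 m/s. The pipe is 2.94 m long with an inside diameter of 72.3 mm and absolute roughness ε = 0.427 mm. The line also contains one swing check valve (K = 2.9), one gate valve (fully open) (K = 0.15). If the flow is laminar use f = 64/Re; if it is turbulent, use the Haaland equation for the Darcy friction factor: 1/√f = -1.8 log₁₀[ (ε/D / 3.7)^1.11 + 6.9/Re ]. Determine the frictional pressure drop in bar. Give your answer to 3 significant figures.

Reynolds number Re = ρVD/μ = 866 · 7.84 · 0.0723 / 0.00334 = 1.47e+05.
Re > 4000 → turbulent. Relative roughness ε/D = 0.000427/0.0723 = 0.00591. Haaland: 1/√f = -1.8 log₁₀[(0.00591/3.7)^1.11 + 6.9/1.47e+05] = -1.8 log₁₀[0.000786 + 4.69e-05] = 5.543, so f = 0.03255.
Total minor-loss coefficient ΣK = 1·2.9 + 1·0.15 = 3.05.
ΔP = [f·L/D + ΣK]·(ρV²/2) = [0.03255·2.94/0.0723 + 3.05]·(866·7.84²/2) = [1.324 + 3.05]·2.661e+04 = 1.164e+05 Pa.
ΔP = 1.164e+05 Pa = 1.16 bar.

ΔP ≈ 1.16 bar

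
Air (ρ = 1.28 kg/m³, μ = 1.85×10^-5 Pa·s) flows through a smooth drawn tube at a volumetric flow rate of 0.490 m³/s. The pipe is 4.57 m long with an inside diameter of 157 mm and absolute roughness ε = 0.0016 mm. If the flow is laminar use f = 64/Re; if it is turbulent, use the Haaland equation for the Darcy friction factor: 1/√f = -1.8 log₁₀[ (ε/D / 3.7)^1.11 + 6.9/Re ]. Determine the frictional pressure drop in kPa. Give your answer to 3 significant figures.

ΔP ≈ 0.175 kPa

Cross-sectional area A = πD²/4 = π(0.157)²/4 = 0.01936 m²; mean velocity V = Q/A = 0.49/0.01936 = 25.31 m/s.
Reynolds number Re = ρVD/μ = 1.28 · 25.31 · 0.157 / 1.85e-05 = 2.749e+05.
Re > 4000 → turbulent. Relative roughness ε/D = 1.6e-06/0.157 = 1.02e-05. Haaland: 1/√f = -1.8 log₁₀[(1.02e-05/3.7)^1.11 + 6.9/2.749e+05] = -1.8 log₁₀[6.74e-07 + 2.51e-05] = 8.26, so f = 0.01466.
Darcy-Weisbach: ΔP = f(L/D)(ρV²/2) = 0.01466·(4.57/0.157)·(1.28·25.31²/2) = 0.01466·29.11·410 = 174.9 Pa.
ΔP = 174.9 Pa = 0.175 kPa.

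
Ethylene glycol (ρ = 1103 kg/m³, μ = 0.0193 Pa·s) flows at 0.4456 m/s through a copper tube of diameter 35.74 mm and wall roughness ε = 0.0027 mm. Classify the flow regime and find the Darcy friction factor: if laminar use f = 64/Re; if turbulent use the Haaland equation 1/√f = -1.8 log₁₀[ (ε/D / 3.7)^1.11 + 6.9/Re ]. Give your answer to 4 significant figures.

f ≈ 0.07032

Re = ρVD/μ = 1103·0.4456·0.03574/0.0193 = 910.2.
Re < 2300 → laminar, so f = 64/Re = 0.07032 (roughness is irrelevant in laminar flow).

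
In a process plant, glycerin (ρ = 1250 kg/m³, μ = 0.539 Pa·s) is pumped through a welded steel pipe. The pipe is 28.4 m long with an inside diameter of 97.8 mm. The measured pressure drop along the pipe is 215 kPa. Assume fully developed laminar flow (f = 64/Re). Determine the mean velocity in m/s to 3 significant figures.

V ≈ 4.20 m/s

For laminar flow, f = 64/Re with Re = ρVD/μ, so Darcy-Weisbach reduces to ΔP = 32μLV/D². Solving for V: V = ΔP·D²/(32μL) = 2.15e+05·(0.0978)²/(32·0.539·28.4) = 4.198 m/s.
Check: Re = ρVD/μ = 1250·4.198·0.0978/0.539 = 952.2 < 2300, so the laminar assumption holds.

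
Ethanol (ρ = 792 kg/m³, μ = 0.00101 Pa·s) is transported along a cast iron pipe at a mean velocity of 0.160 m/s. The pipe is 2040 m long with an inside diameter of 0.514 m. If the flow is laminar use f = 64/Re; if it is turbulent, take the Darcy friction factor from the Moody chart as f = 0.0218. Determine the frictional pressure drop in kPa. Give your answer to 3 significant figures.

ΔP ≈ 0.877 kPa

Reynolds number Re = ρVD/μ = 792 · 0.16 · 0.514 / 0.00101 = 6.449e+04.
Re > 4000 → turbulent; use the Moody-chart value f = 0.0218.
Darcy-Weisbach: ΔP = f(L/D)(ρV²/2) = 0.0218·(2040/0.514)·(792·0.16²/2) = 0.0218·3969·10.14 = 877.1 Pa.
ΔP = 877.1 Pa = 0.877 kPa.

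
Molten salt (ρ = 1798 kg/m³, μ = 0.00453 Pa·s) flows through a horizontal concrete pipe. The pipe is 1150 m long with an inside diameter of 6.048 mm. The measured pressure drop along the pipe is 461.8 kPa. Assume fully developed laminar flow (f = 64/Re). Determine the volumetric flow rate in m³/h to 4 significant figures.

For laminar flow, f = 64/Re with Re = ρVD/μ, so Darcy-Weisbach reduces to ΔP = 32μLV/D². Solving for V: V = ΔP·D²/(32μL) = 4.618e+05·(0.006048)²/(32·0.00453·1150) = 0.1013 m/s.
Check: Re = ρVD/μ = 1798·0.1013·0.006048/0.00453 = 243.2 < 2300, so the laminar assumption holds.
Q = V·A = 0.1013·(π/4·0.006048²) = 2.911e-06 m³/s = 0.01048 m³/h.

Q ≈ 0.01048 m³/h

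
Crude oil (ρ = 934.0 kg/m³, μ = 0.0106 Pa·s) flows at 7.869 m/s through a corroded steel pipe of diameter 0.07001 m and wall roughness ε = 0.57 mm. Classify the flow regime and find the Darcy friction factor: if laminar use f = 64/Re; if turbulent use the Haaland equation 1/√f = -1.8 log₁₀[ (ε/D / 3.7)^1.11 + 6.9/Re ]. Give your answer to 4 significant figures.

f ≈ 0.03675

Re = ρVD/μ = 934·7.869·0.07001/0.0106 = 4.854e+04.
Re > 4000 → turbulent. ε/D = 0.00057/0.07001 = 0.00814; Haaland: 1/√f = -1.8 log₁₀[0.00112 + 0.000142] = 5.216, so f = 0.03675.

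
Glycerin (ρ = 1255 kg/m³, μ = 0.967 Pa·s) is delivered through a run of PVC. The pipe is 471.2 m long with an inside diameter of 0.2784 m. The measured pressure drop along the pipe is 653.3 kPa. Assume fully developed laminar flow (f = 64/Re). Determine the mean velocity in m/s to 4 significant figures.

V ≈ 3.473 m/s

For laminar flow, f = 64/Re with Re = ρVD/μ, so Darcy-Weisbach reduces to ΔP = 32μLV/D². Solving for V: V = ΔP·D²/(32μL) = 6.533e+05·(0.2784)²/(32·0.967·471.2) = 3.473 m/s.
Check: Re = ρVD/μ = 1255·3.473·0.2784/0.967 = 1255 < 2300, so the laminar assumption holds.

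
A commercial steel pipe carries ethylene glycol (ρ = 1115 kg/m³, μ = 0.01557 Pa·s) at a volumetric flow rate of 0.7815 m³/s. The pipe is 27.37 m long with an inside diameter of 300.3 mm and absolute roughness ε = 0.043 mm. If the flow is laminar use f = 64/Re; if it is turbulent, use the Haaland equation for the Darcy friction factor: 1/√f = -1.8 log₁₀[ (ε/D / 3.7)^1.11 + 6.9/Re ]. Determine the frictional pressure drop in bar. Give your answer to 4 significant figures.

Cross-sectional area A = πD²/4 = π(0.3003)²/4 = 0.07083 m²; mean velocity V = Q/A = 0.7815/0.07083 = 11.03 m/s.
Reynolds number Re = ρVD/μ = 1115 · 11.03 · 0.3003 / 0.0156 = 2.373e+05.
Re > 4000 → turbulent. Relative roughness ε/D = 4.3e-05/0.3003 = 0.000143. Haaland: 1/√f = -1.8 log₁₀[(0.000143/3.7)^1.11 + 6.9/2.373e+05] = -1.8 log₁₀[1.27e-05 + 2.91e-05] = 7.883, so f = 0.01609.
Darcy-Weisbach: ΔP = f(L/D)(ρV²/2) = 0.01609·(27.37/0.3003)·(1115·11.03²/2) = 0.01609·91.14·6.787e+04 = 9.955e+04 Pa.
ΔP = 9.955e+04 Pa = 0.9955 bar.

ΔP ≈ 0.9955 bar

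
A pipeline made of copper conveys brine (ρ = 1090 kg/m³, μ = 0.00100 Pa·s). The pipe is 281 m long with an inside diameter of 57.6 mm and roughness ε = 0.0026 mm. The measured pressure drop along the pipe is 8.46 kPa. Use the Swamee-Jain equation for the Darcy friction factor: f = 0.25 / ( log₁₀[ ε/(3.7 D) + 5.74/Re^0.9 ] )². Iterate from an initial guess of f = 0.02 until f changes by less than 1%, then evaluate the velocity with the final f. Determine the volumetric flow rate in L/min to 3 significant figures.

Q ≈ 55.5 L/min

Rearranging Darcy-Weisbach: V = √(2·ΔP·D/(f·L·ρ)). With ε/D = 2.6e-06/0.0576 = 4.51e-05, iterate starting from f = 0.02:
  f = 0.02 → V = √(2·8460·0.0576/(0.02·281·1090)) = 0.3989 m/s; Re = ρVD/μ = 2.504e+04; f → 0.02454
  f = 0.02454 → V = 0.3601 m/s; Re = 2.261e+04; f → 0.02516
  f = 0.02516 → V = 0.3556 m/s; Re = 2.233e+04; f → 0.02523
Converged (Δf/f < 1%). With the final f = 0.02523: V = √(2·8460·0.0576/(0.02523·281·1090)) = 0.3551 m/s.
Q = V·A = 0.3551·(π/4·0.0576²) = 0.0009253 m³/s = 55.5 L/min.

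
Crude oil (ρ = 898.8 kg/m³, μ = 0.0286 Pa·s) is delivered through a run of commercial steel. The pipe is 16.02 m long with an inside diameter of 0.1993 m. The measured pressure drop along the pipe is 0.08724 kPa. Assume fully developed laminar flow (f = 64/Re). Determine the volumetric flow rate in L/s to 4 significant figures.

Q ≈ 7.373 L/s

For laminar flow, f = 64/Re with Re = ρVD/μ, so Darcy-Weisbach reduces to ΔP = 32μLV/D². Solving for V: V = ΔP·D²/(32μL) = 87.24·(0.1993)²/(32·0.0286·16.02) = 0.2363 m/s.
Check: Re = ρVD/μ = 898.8·0.2363·0.1993/0.0286 = 1480 < 2300, so the laminar assumption holds.
Q = V·A = 0.2363·(π/4·0.1993²) = 0.007373 m³/s = 7.373 L/s.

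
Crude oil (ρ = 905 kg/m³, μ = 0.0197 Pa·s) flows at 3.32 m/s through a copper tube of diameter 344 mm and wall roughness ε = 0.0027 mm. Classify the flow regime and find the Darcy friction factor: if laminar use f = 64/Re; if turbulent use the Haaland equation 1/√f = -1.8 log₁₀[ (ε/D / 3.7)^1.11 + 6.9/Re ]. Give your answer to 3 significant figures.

Re = ρVD/μ = 905·3.32·0.344/0.0197 = 5.247e+04.
Re > 4000 → turbulent. ε/D = 2.7e-06/0.344 = 7.85e-06; Haaland: 1/√f = -1.8 log₁₀[5.04e-07 + 0.000132] = 6.983, so f = 0.02051.

f ≈ 0.0205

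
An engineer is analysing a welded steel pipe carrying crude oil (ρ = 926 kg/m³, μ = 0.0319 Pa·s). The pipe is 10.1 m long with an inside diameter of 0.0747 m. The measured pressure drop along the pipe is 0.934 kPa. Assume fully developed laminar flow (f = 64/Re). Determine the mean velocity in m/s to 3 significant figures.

V ≈ 0.506 m/s

For laminar flow, f = 64/Re with Re = ρVD/μ, so Darcy-Weisbach reduces to ΔP = 32μLV/D². Solving for V: V = ΔP·D²/(32μL) = 934·(0.0747)²/(32·0.0319·10.1) = 0.5055 m/s.
Check: Re = ρVD/μ = 926·0.5055·0.0747/0.0319 = 1096 < 2300, so the laminar assumption holds.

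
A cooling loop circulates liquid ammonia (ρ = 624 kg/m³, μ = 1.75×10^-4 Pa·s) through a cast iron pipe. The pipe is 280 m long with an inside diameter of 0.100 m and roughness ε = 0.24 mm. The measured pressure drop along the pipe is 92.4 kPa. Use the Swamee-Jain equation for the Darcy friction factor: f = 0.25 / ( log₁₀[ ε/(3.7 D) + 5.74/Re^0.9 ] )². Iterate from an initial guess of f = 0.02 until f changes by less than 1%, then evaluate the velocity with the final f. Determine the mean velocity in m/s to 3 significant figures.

V ≈ 2.06 m/s

Rearranging Darcy-Weisbach: V = √(2·ΔP·D/(f·L·ρ)). With ε/D = 0.00024/0.1 = 0.0024, iterate starting from f = 0.02:
  f = 0.02 → V = √(2·9.24e+04·0.1/(0.02·280·624)) = 2.3 m/s; Re = ρVD/μ = 8.2e+05; f → 0.02488
  f = 0.02488 → V = 2.062 m/s; Re = 7.352e+05; f → 0.02491
Converged (Δf/f < 1%). With the final f = 0.02491: V = √(2·9.24e+04·0.1/(0.02491·280·624)) = 2.061 m/s.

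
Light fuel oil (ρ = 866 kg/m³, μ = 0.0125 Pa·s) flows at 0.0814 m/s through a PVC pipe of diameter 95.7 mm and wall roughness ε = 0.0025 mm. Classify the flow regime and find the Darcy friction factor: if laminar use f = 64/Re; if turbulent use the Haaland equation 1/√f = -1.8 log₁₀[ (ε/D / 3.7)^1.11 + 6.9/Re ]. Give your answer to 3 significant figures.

Re = ρVD/μ = 866·0.0814·0.0957/0.0125 = 539.7.
Re < 2300 → laminar, so f = 64/Re = 0.1186 (roughness is irrelevant in laminar flow).

f ≈ 0.119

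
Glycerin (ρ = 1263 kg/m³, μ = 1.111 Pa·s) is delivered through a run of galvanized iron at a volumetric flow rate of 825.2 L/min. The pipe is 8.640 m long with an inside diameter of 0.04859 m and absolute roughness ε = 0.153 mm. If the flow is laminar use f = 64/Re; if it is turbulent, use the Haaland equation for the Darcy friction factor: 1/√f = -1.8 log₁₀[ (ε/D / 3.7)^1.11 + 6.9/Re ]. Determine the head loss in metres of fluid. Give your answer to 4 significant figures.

Q = 825.2 L/min = 825.2/60000 = 0.01375 m³/s.
Cross-sectional area A = πD²/4 = π(0.04859)²/4 = 0.001854 m²; mean velocity V = Q/A = 0.01375/0.001854 = 7.417 m/s.
Reynolds number Re = ρVD/μ = 1263 · 7.417 · 0.04859 / 1.11 = 409.7.
Re < 2300 → laminar flow, so f = 64/Re = 64/409.7 = 0.1562 (the turbulent correlation is not needed).
Darcy-Weisbach: ΔP = f(L/D)(ρV²/2) = 0.1562·(8.64/0.04859)·(1263·7.417²/2) = 0.1562·177.8·3.474e+04 = 9.65e+05 Pa.
Head loss h_f = ΔP/(ρg) = 9.65e+05/(1263·9.81) = 77.88 m.

h_f ≈ 77.88 m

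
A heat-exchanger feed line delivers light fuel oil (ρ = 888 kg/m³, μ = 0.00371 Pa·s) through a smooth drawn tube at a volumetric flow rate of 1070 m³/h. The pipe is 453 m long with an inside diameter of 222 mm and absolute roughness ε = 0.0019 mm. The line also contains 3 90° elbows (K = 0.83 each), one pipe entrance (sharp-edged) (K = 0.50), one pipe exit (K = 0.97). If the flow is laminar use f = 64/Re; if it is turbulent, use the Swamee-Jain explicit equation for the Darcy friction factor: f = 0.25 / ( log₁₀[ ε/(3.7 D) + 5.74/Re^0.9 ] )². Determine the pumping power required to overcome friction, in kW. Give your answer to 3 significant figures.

P ≈ 248 kW

Q = 1070 m³/h = 1070/3600 = 0.2972 m³/s.
Cross-sectional area A = πD²/4 = π(0.222)²/4 = 0.03871 m²; mean velocity V = Q/A = 0.2972/0.03871 = 7.679 m/s.
Reynolds number Re = ρVD/μ = 888 · 7.679 · 0.222 / 0.00371 = 4.08e+05.
Re > 4000 → turbulent. Relative roughness ε/D = 1.9e-06/0.222 = 8.56e-06. Swamee-Jain: f = 0.25/(log₁₀[8.56e-06/3.7 + 5.74/4.08e+05^0.9])² = 0.25/(log₁₀[2.31e-06 + 5.12e-05])² = 0.25/(-4.272)² = 0.0137.
Total minor-loss coefficient ΣK = 3·0.83 + 1·0.5 + 1·0.97 = 3.96.
ΔP = [f·L/D + ΣK]·(ρV²/2) = [0.0137·453/0.222 + 3.96]·(888·7.679²/2) = [27.96 + 3.96]·2.618e+04 = 8.356e+05 Pa.
Pumping power P = QΔP = 0.2972·8.356e+05 = 248400 W = 248 kW.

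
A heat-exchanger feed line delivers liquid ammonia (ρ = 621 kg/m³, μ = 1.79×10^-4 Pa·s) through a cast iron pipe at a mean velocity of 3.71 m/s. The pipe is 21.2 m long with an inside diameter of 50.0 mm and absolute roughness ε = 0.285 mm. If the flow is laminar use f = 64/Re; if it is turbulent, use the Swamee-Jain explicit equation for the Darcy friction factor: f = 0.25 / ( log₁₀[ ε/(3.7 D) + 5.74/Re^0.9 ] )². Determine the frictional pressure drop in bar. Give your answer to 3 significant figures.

Reynolds number Re = ρVD/μ = 621 · 3.71 · 0.05 / 0.000179 = 6.436e+05.
Re > 4000 → turbulent. Relative roughness ε/D = 0.000285/0.05 = 0.0057. Swamee-Jain: f = 0.25/(log₁₀[0.0057/3.7 + 5.74/6.436e+05^0.9])² = 0.25/(log₁₀[0.00154 + 3.4e-05])² = 0.25/(-2.803)² = 0.03182.
Darcy-Weisbach: ΔP = f(L/D)(ρV²/2) = 0.03182·(21.2/0.05)·(621·3.71²/2) = 0.03182·424·4274 = 5.767e+04 Pa.
ΔP = 5.767e+04 Pa = 0.577 bar.

ΔP ≈ 0.577 bar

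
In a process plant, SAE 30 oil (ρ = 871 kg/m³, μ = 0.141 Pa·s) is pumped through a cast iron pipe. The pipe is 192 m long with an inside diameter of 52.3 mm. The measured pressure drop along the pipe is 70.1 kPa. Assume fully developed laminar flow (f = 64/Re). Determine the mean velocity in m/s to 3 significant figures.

V ≈ 0.221 m/s

For laminar flow, f = 64/Re with Re = ρVD/μ, so Darcy-Weisbach reduces to ΔP = 32μLV/D². Solving for V: V = ΔP·D²/(32μL) = 7.01e+04·(0.0523)²/(32·0.141·192) = 0.2213 m/s.
Check: Re = ρVD/μ = 871·0.2213·0.0523/0.141 = 71.51 < 2300, so the laminar assumption holds.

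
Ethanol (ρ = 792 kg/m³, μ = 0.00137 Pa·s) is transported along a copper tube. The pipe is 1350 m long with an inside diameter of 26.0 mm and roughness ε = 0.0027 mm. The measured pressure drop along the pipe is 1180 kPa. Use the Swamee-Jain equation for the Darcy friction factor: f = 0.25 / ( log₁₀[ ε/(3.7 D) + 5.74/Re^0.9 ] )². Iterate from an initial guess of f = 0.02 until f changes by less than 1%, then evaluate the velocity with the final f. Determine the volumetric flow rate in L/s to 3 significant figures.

Rearranging Darcy-Weisbach: V = √(2·ΔP·D/(f·L·ρ)). With ε/D = 2.7e-06/0.026 = 0.000104, iterate starting from f = 0.02:
  f = 0.02 → V = √(2·1.18e+06·0.026/(0.02·1350·792)) = 1.694 m/s; Re = ρVD/μ = 2.546e+04; f → 0.02461
  f = 0.02461 → V = 1.527 m/s; Re = 2.295e+04; f → 0.02522
  f = 0.02522 → V = 1.508 m/s; Re = 2.267e+04; f → 0.0253
Converged (Δf/f < 1%). With the final f = 0.0253: V = √(2·1.18e+06·0.026/(0.0253·1350·792)) = 1.506 m/s.
Q = V·A = 1.506·(π/4·0.026²) = 0.0007997 m³/s = 0.800 L/s.

Q ≈ 0.800 L/s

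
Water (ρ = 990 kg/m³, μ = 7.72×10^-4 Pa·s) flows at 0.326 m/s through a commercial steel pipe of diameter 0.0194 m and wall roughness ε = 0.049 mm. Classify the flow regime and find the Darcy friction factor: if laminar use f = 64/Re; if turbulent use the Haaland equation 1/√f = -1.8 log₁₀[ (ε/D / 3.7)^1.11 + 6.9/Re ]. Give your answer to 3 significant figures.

Re = ρVD/μ = 990·0.326·0.0194/0.000772 = 8110.
Re > 4000 → turbulent. ε/D = 4.9e-05/0.0194 = 0.00253; Haaland: 1/√f = -1.8 log₁₀[0.000306 + 0.000851] = 5.286, so f = 0.03579.

f ≈ 0.0358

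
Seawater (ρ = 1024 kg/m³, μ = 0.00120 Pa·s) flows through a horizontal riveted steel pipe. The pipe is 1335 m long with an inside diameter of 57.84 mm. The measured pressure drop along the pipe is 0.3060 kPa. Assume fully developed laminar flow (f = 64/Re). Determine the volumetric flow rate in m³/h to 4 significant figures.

Q ≈ 0.1889 m³/h

For laminar flow, f = 64/Re with Re = ρVD/μ, so Darcy-Weisbach reduces to ΔP = 32μLV/D². Solving for V: V = ΔP·D²/(32μL) = 306·(0.05784)²/(32·0.0012·1335) = 0.01997 m/s.
Check: Re = ρVD/μ = 1024·0.01997·0.05784/0.0012 = 985.6 < 2300, so the laminar assumption holds.
Q = V·A = 0.01997·(π/4·0.05784²) = 5.247e-05 m³/s = 0.1889 m³/h.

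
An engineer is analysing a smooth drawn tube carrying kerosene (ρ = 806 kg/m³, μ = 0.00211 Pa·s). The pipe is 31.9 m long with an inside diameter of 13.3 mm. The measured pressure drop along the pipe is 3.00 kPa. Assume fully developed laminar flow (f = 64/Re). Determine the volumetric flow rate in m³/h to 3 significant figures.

Q ≈ 0.123 m³/h

For laminar flow, f = 64/Re with Re = ρVD/μ, so Darcy-Weisbach reduces to ΔP = 32μLV/D². Solving for V: V = ΔP·D²/(32μL) = 3000·(0.0133)²/(32·0.00211·31.9) = 0.2464 m/s.
Check: Re = ρVD/μ = 806·0.2464·0.0133/0.00211 = 1252 < 2300, so the laminar assumption holds.
Q = V·A = 0.2464·(π/4·0.0133²) = 3.423e-05 m³/s = 0.123 m³/h.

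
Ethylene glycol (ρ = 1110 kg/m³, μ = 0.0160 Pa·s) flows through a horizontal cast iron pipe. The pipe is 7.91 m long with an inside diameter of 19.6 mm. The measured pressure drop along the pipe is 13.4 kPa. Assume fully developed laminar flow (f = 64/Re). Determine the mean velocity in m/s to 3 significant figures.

V ≈ 1.27 m/s

For laminar flow, f = 64/Re with Re = ρVD/μ, so Darcy-Weisbach reduces to ΔP = 32μLV/D². Solving for V: V = ΔP·D²/(32μL) = 1.34e+04·(0.0196)²/(32·0.016·7.91) = 1.271 m/s.
Check: Re = ρVD/μ = 1110·1.271·0.0196/0.016 = 1728 < 2300, so the laminar assumption holds.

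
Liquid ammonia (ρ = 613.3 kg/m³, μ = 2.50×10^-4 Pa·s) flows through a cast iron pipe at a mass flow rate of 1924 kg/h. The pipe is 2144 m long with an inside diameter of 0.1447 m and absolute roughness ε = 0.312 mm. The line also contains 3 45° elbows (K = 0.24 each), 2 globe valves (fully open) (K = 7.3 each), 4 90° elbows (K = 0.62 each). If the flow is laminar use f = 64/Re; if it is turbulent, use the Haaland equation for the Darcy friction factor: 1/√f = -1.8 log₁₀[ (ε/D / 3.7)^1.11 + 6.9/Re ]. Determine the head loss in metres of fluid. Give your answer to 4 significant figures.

ṁ = 1924 kg/h = 1924/3600 = 0.5344 kg/s.
A = πD²/4 = π(0.1447)²/4 = 0.01644 m²; mean velocity V = ṁ/(ρA) = 0.5344/(613.3 · 0.01644) = 0.05299 m/s.
Reynolds number Re = ρVD/μ = 613.3 · 0.05299 · 0.1447 / 0.00025 = 1.881e+04.
Re > 4000 → turbulent. Relative roughness ε/D = 0.000312/0.1447 = 0.00216. Haaland: 1/√f = -1.8 log₁₀[(0.00216/3.7)^1.11 + 6.9/1.881e+04] = -1.8 log₁₀[0.000257 + 0.000367] = 5.769, so f = 0.03005.
Total minor-loss coefficient ΣK = 3·0.24 + 2·7.3 + 4·0.62 = 17.8.
ΔP = [f·L/D + ΣK]·(ρV²/2) = [0.03005·2144/0.1447 + 17.8]·(613.3·0.05299²/2) = [445.2 + 17.8]·0.8611 = 398.7 Pa.
Head loss h_f = ΔP/(ρg) = 398.7/(613.3·9.81) = 0.06626 m.

h_f ≈ 0.06626 m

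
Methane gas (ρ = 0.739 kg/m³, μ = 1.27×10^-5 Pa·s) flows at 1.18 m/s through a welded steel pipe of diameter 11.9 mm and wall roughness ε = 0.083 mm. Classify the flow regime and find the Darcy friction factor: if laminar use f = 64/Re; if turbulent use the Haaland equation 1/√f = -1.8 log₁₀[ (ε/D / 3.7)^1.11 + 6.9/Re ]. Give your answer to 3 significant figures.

f ≈ 0.0783

Re = ρVD/μ = 0.739·1.18·0.0119/1.27e-05 = 817.1.
Re < 2300 → laminar, so f = 64/Re = 0.07833 (roughness is irrelevant in laminar flow).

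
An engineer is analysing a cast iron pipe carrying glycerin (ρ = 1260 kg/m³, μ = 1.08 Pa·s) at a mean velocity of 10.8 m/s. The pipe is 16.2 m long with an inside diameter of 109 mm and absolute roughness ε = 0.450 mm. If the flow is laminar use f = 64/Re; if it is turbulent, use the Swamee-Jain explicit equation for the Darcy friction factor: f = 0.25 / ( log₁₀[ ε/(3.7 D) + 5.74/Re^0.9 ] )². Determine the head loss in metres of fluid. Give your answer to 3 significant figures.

h_f ≈ 41.2 m

Reynolds number Re = ρVD/μ = 1260 · 10.8 · 0.109 / 1.08 = 1373.
Re < 2300 → laminar flow, so f = 64/Re = 64/1373 = 0.0466 (the turbulent correlation is not needed).
Darcy-Weisbach: ΔP = f(L/D)(ρV²/2) = 0.0466·(16.2/0.109)·(1260·10.8²/2) = 0.0466·148.6·7.348e+04 = 5.089e+05 Pa.
Head loss h_f = ΔP/(ρg) = 5.089e+05/(1260·9.81) = 41.2 m.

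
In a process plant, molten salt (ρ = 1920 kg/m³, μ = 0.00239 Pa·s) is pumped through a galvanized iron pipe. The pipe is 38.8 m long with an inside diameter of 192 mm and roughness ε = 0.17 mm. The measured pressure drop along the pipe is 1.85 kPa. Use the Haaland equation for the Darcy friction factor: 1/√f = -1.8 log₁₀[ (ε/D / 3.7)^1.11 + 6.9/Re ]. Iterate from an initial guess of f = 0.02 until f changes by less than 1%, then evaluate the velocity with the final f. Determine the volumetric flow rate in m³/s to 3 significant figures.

Rearranging Darcy-Weisbach: V = √(2·ΔP·D/(f·L·ρ)). With ε/D = 0.00017/0.192 = 0.000885, iterate starting from f = 0.02:
  f = 0.02 → V = √(2·1850·0.192/(0.02·38.8·1920)) = 0.6905 m/s; Re = ρVD/μ = 1.065e+05; f → 0.02143
  f = 0.02143 → V = 0.667 m/s; Re = 1.029e+05; f → 0.0215
Converged (Δf/f < 1%). With the final f = 0.0215: V = √(2·1850·0.192/(0.0215·38.8·1920)) = 0.6659 m/s.
Q = V·A = 0.6659·(π/4·0.192²) = 0.01928 m³/s = 0.0193 m³/s.

Q ≈ 0.0193 m³/s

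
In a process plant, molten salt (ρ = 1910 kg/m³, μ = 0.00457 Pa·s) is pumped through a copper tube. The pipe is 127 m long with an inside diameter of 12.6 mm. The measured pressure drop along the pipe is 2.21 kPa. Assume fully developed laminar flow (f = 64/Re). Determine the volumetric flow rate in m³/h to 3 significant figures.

For laminar flow, f = 64/Re with Re = ρVD/μ, so Darcy-Weisbach reduces to ΔP = 32μLV/D². Solving for V: V = ΔP·D²/(32μL) = 2210·(0.0126)²/(32·0.00457·127) = 0.01889 m/s.
Check: Re = ρVD/μ = 1910·0.01889·0.0126/0.00457 = 99.48 < 2300, so the laminar assumption holds.
Q = V·A = 0.01889·(π/4·0.0126²) = 2.356e-06 m³/s = 0.00848 m³/h.

Q ≈ 0.00848 m³/h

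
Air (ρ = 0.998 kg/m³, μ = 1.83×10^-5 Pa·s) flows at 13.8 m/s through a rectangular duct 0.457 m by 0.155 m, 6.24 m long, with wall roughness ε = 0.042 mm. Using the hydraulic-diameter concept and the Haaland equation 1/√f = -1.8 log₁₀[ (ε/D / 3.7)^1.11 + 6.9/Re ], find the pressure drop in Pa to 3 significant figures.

Hydraulic diameter D_h = 4A/P = 4·(0.457·0.155)/(2·(0.457+0.155)) = 0.2833/1.224 = 0.2315 m.
Re = ρVD_h/μ = 0.998·13.8·0.2315/1.83e-05 = 1.742e+05.
ε/D_h = 4.2e-05/0.2315 = 0.000181; Haaland gives 1/√f = -1.8 log₁₀[1.65e-05+3.96e-05] = 7.652, so f = 0.01708.
ΔP = f(L/D_h)(ρV²/2) = 0.01708·6.24/0.2315·95.03 = 43.75 Pa.

ΔP ≈ 43.7 Pa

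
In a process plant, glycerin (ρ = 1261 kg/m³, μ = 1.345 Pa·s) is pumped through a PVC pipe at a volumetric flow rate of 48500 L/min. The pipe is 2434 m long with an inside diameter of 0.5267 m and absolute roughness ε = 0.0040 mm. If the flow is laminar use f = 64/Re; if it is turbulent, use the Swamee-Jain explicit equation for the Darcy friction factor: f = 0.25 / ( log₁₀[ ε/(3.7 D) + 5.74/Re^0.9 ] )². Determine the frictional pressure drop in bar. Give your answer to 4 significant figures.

Q = 48500 L/min = 48500/60000 = 0.8083 m³/s.
Cross-sectional area A = πD²/4 = π(0.5267)²/4 = 0.2179 m²; mean velocity V = Q/A = 0.8083/0.2179 = 3.71 m/s.
Reynolds number Re = ρVD/μ = 1261 · 3.71 · 0.5267 / 1.34 = 1832.
Re < 2300 → laminar flow, so f = 64/Re = 64/1832 = 0.03493 (the turbulent correlation is not needed).
Darcy-Weisbach: ΔP = f(L/D)(ρV²/2) = 0.03493·(2434/0.5267)·(1261·3.71²/2) = 0.03493·4621·8678 = 1.401e+06 Pa.
ΔP = 1.401e+06 Pa = 14.01 bar.

ΔP ≈ 14.01 bar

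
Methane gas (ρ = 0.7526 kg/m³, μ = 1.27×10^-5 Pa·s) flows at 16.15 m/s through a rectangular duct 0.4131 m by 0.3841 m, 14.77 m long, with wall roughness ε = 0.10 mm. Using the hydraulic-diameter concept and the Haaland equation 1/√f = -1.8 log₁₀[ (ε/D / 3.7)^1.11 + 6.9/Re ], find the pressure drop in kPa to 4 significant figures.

ΔP ≈ 0.05860 kPa

Hydraulic diameter D_h = 4A/P = 4·(0.4131·0.3841)/(2·(0.4131+0.3841)) = 0.6347/1.594 = 0.3981 m.
Re = ρVD_h/μ = 0.7526·16.15·0.3981/1.27e-05 = 3.81e+05.
ε/D_h = 0.0001/0.3981 = 0.000251; Haaland gives 1/√f = -1.8 log₁₀[2.36e-05+1.81e-05] = 7.883, so f = 0.01609.
ΔP = f(L/D_h)(ρV²/2) = 0.01609·14.77/0.3981·98.15 = 58.6 Pa.
ΔP = 0.05860 kPa.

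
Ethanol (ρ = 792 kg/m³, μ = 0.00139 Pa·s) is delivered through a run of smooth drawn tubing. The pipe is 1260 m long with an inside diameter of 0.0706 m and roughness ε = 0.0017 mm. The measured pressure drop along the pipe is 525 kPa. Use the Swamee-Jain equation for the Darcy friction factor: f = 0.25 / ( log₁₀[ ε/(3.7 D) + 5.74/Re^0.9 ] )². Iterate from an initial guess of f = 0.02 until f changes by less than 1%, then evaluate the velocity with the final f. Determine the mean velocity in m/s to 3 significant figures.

V ≈ 1.98 m/s

Rearranging Darcy-Weisbach: V = √(2·ΔP·D/(f·L·ρ)). With ε/D = 1.7e-06/0.0706 = 2.41e-05, iterate starting from f = 0.02:
  f = 0.02 → V = √(2·5.25e+05·0.0706/(0.02·1260·792)) = 1.927 m/s; Re = ρVD/μ = 7.753e+04; f → 0.01898
  f = 0.01898 → V = 1.978 m/s; Re = 7.958e+04; f → 0.01888
Converged (Δf/f < 1%). With the final f = 0.01888: V = √(2·5.25e+05·0.0706/(0.01888·1260·792)) = 1.984 m/s.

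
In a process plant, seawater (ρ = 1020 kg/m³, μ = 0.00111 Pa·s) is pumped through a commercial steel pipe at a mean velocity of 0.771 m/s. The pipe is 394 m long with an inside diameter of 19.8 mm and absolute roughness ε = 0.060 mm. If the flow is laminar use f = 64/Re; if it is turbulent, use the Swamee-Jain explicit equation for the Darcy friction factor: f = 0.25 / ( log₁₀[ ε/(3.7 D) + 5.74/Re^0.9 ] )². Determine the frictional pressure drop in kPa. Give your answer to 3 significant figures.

ΔP ≈ 203 kPa

Reynolds number Re = ρVD/μ = 1020 · 0.771 · 0.0198 / 0.00111 = 1.403e+04.
Re > 4000 → turbulent. Relative roughness ε/D = 6e-05/0.0198 = 0.00303. Swamee-Jain: f = 0.25/(log₁₀[0.00303/3.7 + 5.74/1.403e+04^0.9])² = 0.25/(log₁₀[0.000819 + 0.00106])² = 0.25/(-2.725)² = 0.03366.
Darcy-Weisbach: ΔP = f(L/D)(ρV²/2) = 0.03366·(394/0.0198)·(1020·0.771²/2) = 0.03366·1.99e+04·303.2 = 2.031e+05 Pa.
ΔP = 2.031e+05 Pa = 203 kPa.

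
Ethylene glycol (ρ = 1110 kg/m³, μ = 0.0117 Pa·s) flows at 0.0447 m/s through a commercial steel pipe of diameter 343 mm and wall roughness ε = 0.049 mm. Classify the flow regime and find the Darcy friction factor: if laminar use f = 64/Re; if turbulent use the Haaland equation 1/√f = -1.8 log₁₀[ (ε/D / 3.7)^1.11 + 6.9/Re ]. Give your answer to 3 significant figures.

Re = ρVD/μ = 1110·0.0447·0.343/0.0117 = 1455.
Re < 2300 → laminar, so f = 64/Re = 0.044 (roughness is irrelevant in laminar flow).

f ≈ 0.0440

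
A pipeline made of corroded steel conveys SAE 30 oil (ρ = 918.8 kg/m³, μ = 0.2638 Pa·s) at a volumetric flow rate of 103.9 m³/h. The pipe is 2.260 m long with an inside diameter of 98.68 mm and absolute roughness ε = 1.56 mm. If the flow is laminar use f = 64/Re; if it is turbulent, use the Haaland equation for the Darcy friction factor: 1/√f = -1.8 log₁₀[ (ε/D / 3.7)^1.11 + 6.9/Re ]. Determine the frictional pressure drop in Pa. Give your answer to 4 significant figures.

Q = 103.9 m³/h = 103.9/3600 = 0.02886 m³/s.
Cross-sectional area A = πD²/4 = π(0.09868)²/4 = 0.007648 m²; mean velocity V = Q/A = 0.02886/0.007648 = 3.774 m/s.
Reynolds number Re = ρVD/μ = 918.8 · 3.774 · 0.09868 / 0.264 = 1297.
Re < 2300 → laminar flow, so f = 64/Re = 64/1297 = 0.04934 (the turbulent correlation is not needed).
Darcy-Weisbach: ΔP = f(L/D)(ρV²/2) = 0.04934·(2.26/0.09868)·(918.8·3.774²/2) = 0.04934·22.9·6542 = 7393 Pa.

ΔP ≈ 7393 Pa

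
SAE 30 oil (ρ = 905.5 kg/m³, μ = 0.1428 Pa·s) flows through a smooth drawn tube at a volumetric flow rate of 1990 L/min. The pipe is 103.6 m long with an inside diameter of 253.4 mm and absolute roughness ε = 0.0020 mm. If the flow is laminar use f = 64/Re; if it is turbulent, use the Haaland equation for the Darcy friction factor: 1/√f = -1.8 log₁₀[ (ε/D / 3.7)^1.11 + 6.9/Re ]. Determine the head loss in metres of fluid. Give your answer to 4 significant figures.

Q = 1990 L/min = 1990/60000 = 0.03317 m³/s.
Cross-sectional area A = πD²/4 = π(0.2534)²/4 = 0.05043 m²; mean velocity V = Q/A = 0.03317/0.05043 = 0.6577 m/s.
Reynolds number Re = ρVD/μ = 905.5 · 0.6577 · 0.2534 / 0.143 = 1057.
Re < 2300 → laminar flow, so f = 64/Re = 64/1057 = 0.06056 (the turbulent correlation is not needed).
Darcy-Weisbach: ΔP = f(L/D)(ρV²/2) = 0.06056·(103.6/0.2534)·(905.5·0.6577²/2) = 0.06056·408.8·195.8 = 4849 Pa.
Head loss h_f = ΔP/(ρg) = 4849/(905.5·9.81) = 0.5458 m.

h_f ≈ 0.5458 m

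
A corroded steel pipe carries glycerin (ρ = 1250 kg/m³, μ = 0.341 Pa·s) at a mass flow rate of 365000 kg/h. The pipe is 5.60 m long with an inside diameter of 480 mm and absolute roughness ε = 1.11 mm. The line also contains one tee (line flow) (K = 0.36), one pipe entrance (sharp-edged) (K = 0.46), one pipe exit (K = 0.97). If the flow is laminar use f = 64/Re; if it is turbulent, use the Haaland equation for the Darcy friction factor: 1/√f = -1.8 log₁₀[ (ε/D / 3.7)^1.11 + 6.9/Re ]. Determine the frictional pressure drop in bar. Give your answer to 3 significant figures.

ΔP ≈ 0.00344 bar

ṁ = 365000 kg/h = 365000/3600 = 101.4 kg/s.
A = πD²/4 = π(0.48)²/4 = 0.181 m²; mean velocity V = ṁ/(ρA) = 101.4/(1250 · 0.181) = 0.4482 m/s.
Reynolds number Re = ρVD/μ = 1250 · 0.4482 · 0.48 / 0.341 = 788.7.
Re < 2300 → laminar flow, so f = 64/Re = 64/788.7 = 0.08115 (the turbulent correlation is not needed).
Total minor-loss coefficient ΣK = 1·0.36 + 1·0.46 + 1·0.97 = 1.79.
ΔP = [f·L/D + ΣK]·(ρV²/2) = [0.08115·5.6/0.48 + 1.79]·(1250·0.4482²/2) = [0.9467 + 1.79]·125.6 = 343.7 Pa.
ΔP = 343.7 Pa = 0.00344 bar.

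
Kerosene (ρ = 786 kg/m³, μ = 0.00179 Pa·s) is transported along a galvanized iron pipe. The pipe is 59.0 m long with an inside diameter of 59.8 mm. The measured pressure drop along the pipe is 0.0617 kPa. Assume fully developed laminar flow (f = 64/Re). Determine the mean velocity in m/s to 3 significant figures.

V ≈ 0.0653 m/s

For laminar flow, f = 64/Re with Re = ρVD/μ, so Darcy-Weisbach reduces to ΔP = 32μLV/D². Solving for V: V = ΔP·D²/(32μL) = 61.7·(0.0598)²/(32·0.00179·59) = 0.06529 m/s.
Check: Re = ρVD/μ = 786·0.06529·0.0598/0.00179 = 1714 < 2300, so the laminar assumption holds.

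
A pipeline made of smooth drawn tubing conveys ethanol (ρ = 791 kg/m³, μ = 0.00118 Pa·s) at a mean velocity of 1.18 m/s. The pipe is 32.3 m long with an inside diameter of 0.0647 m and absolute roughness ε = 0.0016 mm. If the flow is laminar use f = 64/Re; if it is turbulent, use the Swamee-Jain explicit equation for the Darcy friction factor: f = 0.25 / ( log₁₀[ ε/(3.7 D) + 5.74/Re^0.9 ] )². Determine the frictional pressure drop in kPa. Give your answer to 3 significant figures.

ΔP ≈ 5.71 kPa

Reynolds number Re = ρVD/μ = 791 · 1.18 · 0.0647 / 0.00118 = 5.118e+04.
Re > 4000 → turbulent. Relative roughness ε/D = 1.6e-06/0.0647 = 2.47e-05. Swamee-Jain: f = 0.25/(log₁₀[2.47e-05/3.7 + 5.74/5.118e+04^0.9])² = 0.25/(log₁₀[6.68e-06 + 0.000332])² = 0.25/(-3.471)² = 0.02076.
Darcy-Weisbach: ΔP = f(L/D)(ρV²/2) = 0.02076·(32.3/0.0647)·(791·1.18²/2) = 0.02076·499.2·550.7 = 5706 Pa.
ΔP = 5706 Pa = 5.71 kPa.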